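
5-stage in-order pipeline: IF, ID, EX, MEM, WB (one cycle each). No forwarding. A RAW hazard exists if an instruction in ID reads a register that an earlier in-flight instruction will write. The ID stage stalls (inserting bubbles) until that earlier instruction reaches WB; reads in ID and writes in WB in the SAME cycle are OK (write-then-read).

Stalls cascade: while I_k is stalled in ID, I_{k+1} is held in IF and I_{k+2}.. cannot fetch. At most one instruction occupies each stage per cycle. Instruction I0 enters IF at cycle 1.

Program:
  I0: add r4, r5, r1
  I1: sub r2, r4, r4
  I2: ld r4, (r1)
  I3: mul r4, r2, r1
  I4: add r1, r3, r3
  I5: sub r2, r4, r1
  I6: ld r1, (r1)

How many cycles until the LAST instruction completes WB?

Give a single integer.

Answer: 16

Derivation:
I0 add r4 <- r5,r1: IF@1 ID@2 stall=0 (-) EX@3 MEM@4 WB@5
I1 sub r2 <- r4,r4: IF@2 ID@3 stall=2 (RAW on I0.r4 (WB@5)) EX@6 MEM@7 WB@8
I2 ld r4 <- r1: IF@3 ID@6 stall=0 (-) EX@7 MEM@8 WB@9
I3 mul r4 <- r2,r1: IF@6 ID@7 stall=1 (RAW on I1.r2 (WB@8)) EX@9 MEM@10 WB@11
I4 add r1 <- r3,r3: IF@7 ID@9 stall=0 (-) EX@10 MEM@11 WB@12
I5 sub r2 <- r4,r1: IF@9 ID@10 stall=2 (RAW on I4.r1 (WB@12)) EX@13 MEM@14 WB@15
I6 ld r1 <- r1: IF@10 ID@13 stall=0 (-) EX@14 MEM@15 WB@16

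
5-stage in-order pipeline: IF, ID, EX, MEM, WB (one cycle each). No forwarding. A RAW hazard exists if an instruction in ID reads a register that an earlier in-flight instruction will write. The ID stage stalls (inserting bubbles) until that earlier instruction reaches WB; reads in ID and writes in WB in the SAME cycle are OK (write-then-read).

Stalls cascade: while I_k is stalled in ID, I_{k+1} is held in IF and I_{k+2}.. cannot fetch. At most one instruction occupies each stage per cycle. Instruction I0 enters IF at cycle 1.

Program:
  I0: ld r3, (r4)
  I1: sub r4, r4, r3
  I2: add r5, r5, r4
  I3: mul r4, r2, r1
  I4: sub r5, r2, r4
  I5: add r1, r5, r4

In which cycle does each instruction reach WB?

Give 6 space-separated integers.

I0 ld r3 <- r4: IF@1 ID@2 stall=0 (-) EX@3 MEM@4 WB@5
I1 sub r4 <- r4,r3: IF@2 ID@3 stall=2 (RAW on I0.r3 (WB@5)) EX@6 MEM@7 WB@8
I2 add r5 <- r5,r4: IF@3 ID@6 stall=2 (RAW on I1.r4 (WB@8)) EX@9 MEM@10 WB@11
I3 mul r4 <- r2,r1: IF@6 ID@9 stall=0 (-) EX@10 MEM@11 WB@12
I4 sub r5 <- r2,r4: IF@9 ID@10 stall=2 (RAW on I3.r4 (WB@12)) EX@13 MEM@14 WB@15
I5 add r1 <- r5,r4: IF@10 ID@13 stall=2 (RAW on I4.r5 (WB@15)) EX@16 MEM@17 WB@18

Answer: 5 8 11 12 15 18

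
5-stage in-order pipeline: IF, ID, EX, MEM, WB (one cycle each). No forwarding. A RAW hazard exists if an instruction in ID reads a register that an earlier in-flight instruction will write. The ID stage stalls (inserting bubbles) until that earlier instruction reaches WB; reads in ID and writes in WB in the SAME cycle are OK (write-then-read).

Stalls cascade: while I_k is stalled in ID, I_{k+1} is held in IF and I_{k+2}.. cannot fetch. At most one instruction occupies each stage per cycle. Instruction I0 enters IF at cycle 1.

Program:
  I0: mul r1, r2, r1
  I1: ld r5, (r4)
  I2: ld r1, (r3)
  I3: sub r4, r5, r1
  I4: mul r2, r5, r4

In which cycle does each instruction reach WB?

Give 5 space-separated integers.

Answer: 5 6 7 10 13

Derivation:
I0 mul r1 <- r2,r1: IF@1 ID@2 stall=0 (-) EX@3 MEM@4 WB@5
I1 ld r5 <- r4: IF@2 ID@3 stall=0 (-) EX@4 MEM@5 WB@6
I2 ld r1 <- r3: IF@3 ID@4 stall=0 (-) EX@5 MEM@6 WB@7
I3 sub r4 <- r5,r1: IF@4 ID@5 stall=2 (RAW on I2.r1 (WB@7)) EX@8 MEM@9 WB@10
I4 mul r2 <- r5,r4: IF@5 ID@8 stall=2 (RAW on I3.r4 (WB@10)) EX@11 MEM@12 WB@13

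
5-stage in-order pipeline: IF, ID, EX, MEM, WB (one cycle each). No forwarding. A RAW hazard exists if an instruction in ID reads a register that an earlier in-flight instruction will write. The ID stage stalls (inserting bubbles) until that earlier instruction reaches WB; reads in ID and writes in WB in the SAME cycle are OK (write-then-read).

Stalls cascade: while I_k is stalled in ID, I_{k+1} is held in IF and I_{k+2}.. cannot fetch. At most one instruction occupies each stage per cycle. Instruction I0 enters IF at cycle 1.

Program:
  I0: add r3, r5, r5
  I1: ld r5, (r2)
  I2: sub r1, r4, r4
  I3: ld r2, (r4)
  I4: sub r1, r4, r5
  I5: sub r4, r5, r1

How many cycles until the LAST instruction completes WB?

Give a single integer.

I0 add r3 <- r5,r5: IF@1 ID@2 stall=0 (-) EX@3 MEM@4 WB@5
I1 ld r5 <- r2: IF@2 ID@3 stall=0 (-) EX@4 MEM@5 WB@6
I2 sub r1 <- r4,r4: IF@3 ID@4 stall=0 (-) EX@5 MEM@6 WB@7
I3 ld r2 <- r4: IF@4 ID@5 stall=0 (-) EX@6 MEM@7 WB@8
I4 sub r1 <- r4,r5: IF@5 ID@6 stall=0 (-) EX@7 MEM@8 WB@9
I5 sub r4 <- r5,r1: IF@6 ID@7 stall=2 (RAW on I4.r1 (WB@9)) EX@10 MEM@11 WB@12

Answer: 12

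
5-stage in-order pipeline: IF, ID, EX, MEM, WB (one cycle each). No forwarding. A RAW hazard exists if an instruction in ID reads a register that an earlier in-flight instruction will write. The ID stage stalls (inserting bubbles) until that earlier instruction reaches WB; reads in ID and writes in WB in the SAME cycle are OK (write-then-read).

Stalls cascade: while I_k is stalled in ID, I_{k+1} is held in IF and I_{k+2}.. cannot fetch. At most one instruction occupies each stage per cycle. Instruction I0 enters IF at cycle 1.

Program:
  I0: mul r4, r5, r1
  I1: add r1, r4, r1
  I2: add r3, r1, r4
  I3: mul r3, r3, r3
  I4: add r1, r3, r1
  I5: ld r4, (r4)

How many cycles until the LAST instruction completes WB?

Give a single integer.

I0 mul r4 <- r5,r1: IF@1 ID@2 stall=0 (-) EX@3 MEM@4 WB@5
I1 add r1 <- r4,r1: IF@2 ID@3 stall=2 (RAW on I0.r4 (WB@5)) EX@6 MEM@7 WB@8
I2 add r3 <- r1,r4: IF@3 ID@6 stall=2 (RAW on I1.r1 (WB@8)) EX@9 MEM@10 WB@11
I3 mul r3 <- r3,r3: IF@6 ID@9 stall=2 (RAW on I2.r3 (WB@11)) EX@12 MEM@13 WB@14
I4 add r1 <- r3,r1: IF@9 ID@12 stall=2 (RAW on I3.r3 (WB@14)) EX@15 MEM@16 WB@17
I5 ld r4 <- r4: IF@12 ID@15 stall=0 (-) EX@16 MEM@17 WB@18

Answer: 18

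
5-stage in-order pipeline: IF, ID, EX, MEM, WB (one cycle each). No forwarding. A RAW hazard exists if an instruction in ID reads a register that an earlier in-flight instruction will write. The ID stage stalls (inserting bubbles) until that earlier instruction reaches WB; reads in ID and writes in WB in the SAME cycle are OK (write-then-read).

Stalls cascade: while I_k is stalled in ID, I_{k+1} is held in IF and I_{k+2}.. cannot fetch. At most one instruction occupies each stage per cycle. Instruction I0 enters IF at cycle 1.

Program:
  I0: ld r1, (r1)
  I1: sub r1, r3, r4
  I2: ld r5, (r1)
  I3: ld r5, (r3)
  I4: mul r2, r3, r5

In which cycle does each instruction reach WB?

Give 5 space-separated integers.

Answer: 5 6 9 10 13

Derivation:
I0 ld r1 <- r1: IF@1 ID@2 stall=0 (-) EX@3 MEM@4 WB@5
I1 sub r1 <- r3,r4: IF@2 ID@3 stall=0 (-) EX@4 MEM@5 WB@6
I2 ld r5 <- r1: IF@3 ID@4 stall=2 (RAW on I1.r1 (WB@6)) EX@7 MEM@8 WB@9
I3 ld r5 <- r3: IF@4 ID@7 stall=0 (-) EX@8 MEM@9 WB@10
I4 mul r2 <- r3,r5: IF@7 ID@8 stall=2 (RAW on I3.r5 (WB@10)) EX@11 MEM@12 WB@13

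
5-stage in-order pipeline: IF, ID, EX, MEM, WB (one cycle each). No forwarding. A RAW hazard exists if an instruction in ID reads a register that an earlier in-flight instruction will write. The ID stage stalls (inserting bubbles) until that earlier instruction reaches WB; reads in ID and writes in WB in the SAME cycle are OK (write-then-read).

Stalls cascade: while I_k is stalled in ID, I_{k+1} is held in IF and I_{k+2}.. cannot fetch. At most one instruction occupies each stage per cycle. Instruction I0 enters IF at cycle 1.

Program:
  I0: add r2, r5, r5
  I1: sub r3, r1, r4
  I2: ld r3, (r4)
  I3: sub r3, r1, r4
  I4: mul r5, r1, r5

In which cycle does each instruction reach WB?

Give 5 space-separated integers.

Answer: 5 6 7 8 9

Derivation:
I0 add r2 <- r5,r5: IF@1 ID@2 stall=0 (-) EX@3 MEM@4 WB@5
I1 sub r3 <- r1,r4: IF@2 ID@3 stall=0 (-) EX@4 MEM@5 WB@6
I2 ld r3 <- r4: IF@3 ID@4 stall=0 (-) EX@5 MEM@6 WB@7
I3 sub r3 <- r1,r4: IF@4 ID@5 stall=0 (-) EX@6 MEM@7 WB@8
I4 mul r5 <- r1,r5: IF@5 ID@6 stall=0 (-) EX@7 MEM@8 WB@9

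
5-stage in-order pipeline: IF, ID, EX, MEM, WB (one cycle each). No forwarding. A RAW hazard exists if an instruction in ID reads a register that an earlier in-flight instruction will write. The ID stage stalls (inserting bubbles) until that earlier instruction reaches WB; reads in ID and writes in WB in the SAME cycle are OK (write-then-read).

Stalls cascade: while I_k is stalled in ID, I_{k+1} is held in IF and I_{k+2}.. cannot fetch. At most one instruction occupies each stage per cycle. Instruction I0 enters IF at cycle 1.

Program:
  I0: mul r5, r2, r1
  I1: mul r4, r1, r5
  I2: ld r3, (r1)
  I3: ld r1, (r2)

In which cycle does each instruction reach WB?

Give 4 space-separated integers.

I0 mul r5 <- r2,r1: IF@1 ID@2 stall=0 (-) EX@3 MEM@4 WB@5
I1 mul r4 <- r1,r5: IF@2 ID@3 stall=2 (RAW on I0.r5 (WB@5)) EX@6 MEM@7 WB@8
I2 ld r3 <- r1: IF@3 ID@6 stall=0 (-) EX@7 MEM@8 WB@9
I3 ld r1 <- r2: IF@6 ID@7 stall=0 (-) EX@8 MEM@9 WB@10

Answer: 5 8 9 10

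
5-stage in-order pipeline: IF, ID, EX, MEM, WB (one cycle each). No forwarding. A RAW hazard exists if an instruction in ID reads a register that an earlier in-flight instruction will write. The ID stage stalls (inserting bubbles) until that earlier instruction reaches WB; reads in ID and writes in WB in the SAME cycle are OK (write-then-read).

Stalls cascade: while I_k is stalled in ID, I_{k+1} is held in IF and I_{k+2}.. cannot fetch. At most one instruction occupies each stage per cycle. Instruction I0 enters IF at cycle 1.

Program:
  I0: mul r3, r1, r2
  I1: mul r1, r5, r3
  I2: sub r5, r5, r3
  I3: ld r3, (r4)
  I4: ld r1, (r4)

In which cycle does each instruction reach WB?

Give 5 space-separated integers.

Answer: 5 8 9 10 11

Derivation:
I0 mul r3 <- r1,r2: IF@1 ID@2 stall=0 (-) EX@3 MEM@4 WB@5
I1 mul r1 <- r5,r3: IF@2 ID@3 stall=2 (RAW on I0.r3 (WB@5)) EX@6 MEM@7 WB@8
I2 sub r5 <- r5,r3: IF@3 ID@6 stall=0 (-) EX@7 MEM@8 WB@9
I3 ld r3 <- r4: IF@6 ID@7 stall=0 (-) EX@8 MEM@9 WB@10
I4 ld r1 <- r4: IF@7 ID@8 stall=0 (-) EX@9 MEM@10 WB@11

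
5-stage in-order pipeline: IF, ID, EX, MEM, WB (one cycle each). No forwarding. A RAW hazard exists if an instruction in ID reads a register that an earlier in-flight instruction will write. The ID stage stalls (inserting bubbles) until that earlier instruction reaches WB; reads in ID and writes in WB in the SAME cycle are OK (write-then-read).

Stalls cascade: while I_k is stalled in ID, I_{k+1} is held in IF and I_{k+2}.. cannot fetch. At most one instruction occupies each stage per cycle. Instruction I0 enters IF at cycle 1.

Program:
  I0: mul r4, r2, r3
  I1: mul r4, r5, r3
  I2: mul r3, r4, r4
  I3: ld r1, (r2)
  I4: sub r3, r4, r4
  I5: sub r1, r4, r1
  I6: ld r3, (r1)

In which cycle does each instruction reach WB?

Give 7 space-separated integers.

Answer: 5 6 9 10 11 13 16

Derivation:
I0 mul r4 <- r2,r3: IF@1 ID@2 stall=0 (-) EX@3 MEM@4 WB@5
I1 mul r4 <- r5,r3: IF@2 ID@3 stall=0 (-) EX@4 MEM@5 WB@6
I2 mul r3 <- r4,r4: IF@3 ID@4 stall=2 (RAW on I1.r4 (WB@6)) EX@7 MEM@8 WB@9
I3 ld r1 <- r2: IF@4 ID@7 stall=0 (-) EX@8 MEM@9 WB@10
I4 sub r3 <- r4,r4: IF@7 ID@8 stall=0 (-) EX@9 MEM@10 WB@11
I5 sub r1 <- r4,r1: IF@8 ID@9 stall=1 (RAW on I3.r1 (WB@10)) EX@11 MEM@12 WB@13
I6 ld r3 <- r1: IF@9 ID@11 stall=2 (RAW on I5.r1 (WB@13)) EX@14 MEM@15 WB@16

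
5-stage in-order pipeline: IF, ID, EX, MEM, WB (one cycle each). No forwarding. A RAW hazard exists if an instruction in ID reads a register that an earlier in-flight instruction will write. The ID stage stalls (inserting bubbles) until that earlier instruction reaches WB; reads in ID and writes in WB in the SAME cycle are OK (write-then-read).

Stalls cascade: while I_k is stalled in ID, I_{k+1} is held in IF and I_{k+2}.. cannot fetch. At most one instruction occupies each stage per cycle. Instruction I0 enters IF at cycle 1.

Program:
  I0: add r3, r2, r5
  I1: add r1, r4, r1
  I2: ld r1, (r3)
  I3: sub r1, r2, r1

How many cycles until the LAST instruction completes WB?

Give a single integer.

I0 add r3 <- r2,r5: IF@1 ID@2 stall=0 (-) EX@3 MEM@4 WB@5
I1 add r1 <- r4,r1: IF@2 ID@3 stall=0 (-) EX@4 MEM@5 WB@6
I2 ld r1 <- r3: IF@3 ID@4 stall=1 (RAW on I0.r3 (WB@5)) EX@6 MEM@7 WB@8
I3 sub r1 <- r2,r1: IF@4 ID@6 stall=2 (RAW on I2.r1 (WB@8)) EX@9 MEM@10 WB@11

Answer: 11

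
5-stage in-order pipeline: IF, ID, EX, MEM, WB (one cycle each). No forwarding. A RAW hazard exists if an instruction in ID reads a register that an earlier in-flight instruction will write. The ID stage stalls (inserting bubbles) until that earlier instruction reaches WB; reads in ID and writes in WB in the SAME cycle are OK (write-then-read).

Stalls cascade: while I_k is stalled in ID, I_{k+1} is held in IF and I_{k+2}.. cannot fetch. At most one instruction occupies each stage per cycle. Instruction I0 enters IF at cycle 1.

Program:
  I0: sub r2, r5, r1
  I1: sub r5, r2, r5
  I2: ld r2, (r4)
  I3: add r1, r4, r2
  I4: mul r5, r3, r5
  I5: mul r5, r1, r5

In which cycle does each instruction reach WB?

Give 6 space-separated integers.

Answer: 5 8 9 12 13 16

Derivation:
I0 sub r2 <- r5,r1: IF@1 ID@2 stall=0 (-) EX@3 MEM@4 WB@5
I1 sub r5 <- r2,r5: IF@2 ID@3 stall=2 (RAW on I0.r2 (WB@5)) EX@6 MEM@7 WB@8
I2 ld r2 <- r4: IF@3 ID@6 stall=0 (-) EX@7 MEM@8 WB@9
I3 add r1 <- r4,r2: IF@6 ID@7 stall=2 (RAW on I2.r2 (WB@9)) EX@10 MEM@11 WB@12
I4 mul r5 <- r3,r5: IF@7 ID@10 stall=0 (-) EX@11 MEM@12 WB@13
I5 mul r5 <- r1,r5: IF@10 ID@11 stall=2 (RAW on I4.r5 (WB@13)) EX@14 MEM@15 WB@16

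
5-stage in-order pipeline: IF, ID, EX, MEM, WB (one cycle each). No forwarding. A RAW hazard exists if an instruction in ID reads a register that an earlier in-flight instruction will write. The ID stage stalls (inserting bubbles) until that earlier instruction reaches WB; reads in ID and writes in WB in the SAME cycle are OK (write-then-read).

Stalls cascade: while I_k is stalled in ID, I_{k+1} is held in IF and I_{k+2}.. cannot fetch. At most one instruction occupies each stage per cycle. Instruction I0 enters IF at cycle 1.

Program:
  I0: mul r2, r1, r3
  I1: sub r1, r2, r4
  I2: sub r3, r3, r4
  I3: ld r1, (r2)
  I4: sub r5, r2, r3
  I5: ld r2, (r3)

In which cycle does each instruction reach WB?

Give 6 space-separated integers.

I0 mul r2 <- r1,r3: IF@1 ID@2 stall=0 (-) EX@3 MEM@4 WB@5
I1 sub r1 <- r2,r4: IF@2 ID@3 stall=2 (RAW on I0.r2 (WB@5)) EX@6 MEM@7 WB@8
I2 sub r3 <- r3,r4: IF@3 ID@6 stall=0 (-) EX@7 MEM@8 WB@9
I3 ld r1 <- r2: IF@6 ID@7 stall=0 (-) EX@8 MEM@9 WB@10
I4 sub r5 <- r2,r3: IF@7 ID@8 stall=1 (RAW on I2.r3 (WB@9)) EX@10 MEM@11 WB@12
I5 ld r2 <- r3: IF@8 ID@10 stall=0 (-) EX@11 MEM@12 WB@13

Answer: 5 8 9 10 12 13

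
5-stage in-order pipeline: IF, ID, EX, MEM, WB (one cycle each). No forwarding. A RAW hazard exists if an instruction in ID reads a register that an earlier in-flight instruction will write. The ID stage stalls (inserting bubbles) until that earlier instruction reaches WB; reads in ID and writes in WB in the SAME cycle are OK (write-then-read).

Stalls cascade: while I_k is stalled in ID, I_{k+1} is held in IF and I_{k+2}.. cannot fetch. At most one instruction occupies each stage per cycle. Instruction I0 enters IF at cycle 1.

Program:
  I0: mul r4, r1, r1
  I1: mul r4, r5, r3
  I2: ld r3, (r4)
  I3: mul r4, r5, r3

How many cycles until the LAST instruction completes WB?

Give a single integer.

Answer: 12

Derivation:
I0 mul r4 <- r1,r1: IF@1 ID@2 stall=0 (-) EX@3 MEM@4 WB@5
I1 mul r4 <- r5,r3: IF@2 ID@3 stall=0 (-) EX@4 MEM@5 WB@6
I2 ld r3 <- r4: IF@3 ID@4 stall=2 (RAW on I1.r4 (WB@6)) EX@7 MEM@8 WB@9
I3 mul r4 <- r5,r3: IF@4 ID@7 stall=2 (RAW on I2.r3 (WB@9)) EX@10 MEM@11 WB@12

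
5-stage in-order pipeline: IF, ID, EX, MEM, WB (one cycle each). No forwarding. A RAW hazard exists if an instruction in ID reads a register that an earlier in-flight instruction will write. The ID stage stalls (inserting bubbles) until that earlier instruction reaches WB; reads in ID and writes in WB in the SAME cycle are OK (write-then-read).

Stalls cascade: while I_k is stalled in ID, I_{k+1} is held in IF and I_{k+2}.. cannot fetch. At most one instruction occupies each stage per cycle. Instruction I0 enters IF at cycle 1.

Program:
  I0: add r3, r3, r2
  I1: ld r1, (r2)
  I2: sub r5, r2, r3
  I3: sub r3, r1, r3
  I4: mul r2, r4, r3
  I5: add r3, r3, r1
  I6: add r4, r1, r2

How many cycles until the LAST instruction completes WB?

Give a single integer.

Answer: 15

Derivation:
I0 add r3 <- r3,r2: IF@1 ID@2 stall=0 (-) EX@3 MEM@4 WB@5
I1 ld r1 <- r2: IF@2 ID@3 stall=0 (-) EX@4 MEM@5 WB@6
I2 sub r5 <- r2,r3: IF@3 ID@4 stall=1 (RAW on I0.r3 (WB@5)) EX@6 MEM@7 WB@8
I3 sub r3 <- r1,r3: IF@4 ID@6 stall=0 (-) EX@7 MEM@8 WB@9
I4 mul r2 <- r4,r3: IF@6 ID@7 stall=2 (RAW on I3.r3 (WB@9)) EX@10 MEM@11 WB@12
I5 add r3 <- r3,r1: IF@7 ID@10 stall=0 (-) EX@11 MEM@12 WB@13
I6 add r4 <- r1,r2: IF@10 ID@11 stall=1 (RAW on I4.r2 (WB@12)) EX@13 MEM@14 WB@15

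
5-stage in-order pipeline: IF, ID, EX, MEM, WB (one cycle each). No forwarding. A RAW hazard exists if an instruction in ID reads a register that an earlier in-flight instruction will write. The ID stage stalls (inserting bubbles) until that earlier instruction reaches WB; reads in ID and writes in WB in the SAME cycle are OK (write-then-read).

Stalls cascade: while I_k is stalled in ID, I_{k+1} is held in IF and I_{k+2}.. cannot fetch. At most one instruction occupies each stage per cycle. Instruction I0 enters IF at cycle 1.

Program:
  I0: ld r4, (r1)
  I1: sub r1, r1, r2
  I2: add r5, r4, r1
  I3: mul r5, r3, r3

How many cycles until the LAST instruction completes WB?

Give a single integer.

Answer: 10

Derivation:
I0 ld r4 <- r1: IF@1 ID@2 stall=0 (-) EX@3 MEM@4 WB@5
I1 sub r1 <- r1,r2: IF@2 ID@3 stall=0 (-) EX@4 MEM@5 WB@6
I2 add r5 <- r4,r1: IF@3 ID@4 stall=2 (RAW on I1.r1 (WB@6)) EX@7 MEM@8 WB@9
I3 mul r5 <- r3,r3: IF@4 ID@7 stall=0 (-) EX@8 MEM@9 WB@10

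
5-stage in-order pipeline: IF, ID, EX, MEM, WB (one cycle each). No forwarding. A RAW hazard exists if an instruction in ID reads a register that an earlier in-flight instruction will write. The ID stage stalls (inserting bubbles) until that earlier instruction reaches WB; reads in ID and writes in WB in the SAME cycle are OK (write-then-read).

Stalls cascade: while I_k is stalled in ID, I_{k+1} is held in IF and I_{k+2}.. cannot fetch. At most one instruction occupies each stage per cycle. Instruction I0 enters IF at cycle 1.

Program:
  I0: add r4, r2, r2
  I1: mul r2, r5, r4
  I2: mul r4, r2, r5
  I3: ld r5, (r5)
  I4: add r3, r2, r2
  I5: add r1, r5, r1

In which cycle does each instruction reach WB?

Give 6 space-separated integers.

I0 add r4 <- r2,r2: IF@1 ID@2 stall=0 (-) EX@3 MEM@4 WB@5
I1 mul r2 <- r5,r4: IF@2 ID@3 stall=2 (RAW on I0.r4 (WB@5)) EX@6 MEM@7 WB@8
I2 mul r4 <- r2,r5: IF@3 ID@6 stall=2 (RAW on I1.r2 (WB@8)) EX@9 MEM@10 WB@11
I3 ld r5 <- r5: IF@6 ID@9 stall=0 (-) EX@10 MEM@11 WB@12
I4 add r3 <- r2,r2: IF@9 ID@10 stall=0 (-) EX@11 MEM@12 WB@13
I5 add r1 <- r5,r1: IF@10 ID@11 stall=1 (RAW on I3.r5 (WB@12)) EX@13 MEM@14 WB@15

Answer: 5 8 11 12 13 15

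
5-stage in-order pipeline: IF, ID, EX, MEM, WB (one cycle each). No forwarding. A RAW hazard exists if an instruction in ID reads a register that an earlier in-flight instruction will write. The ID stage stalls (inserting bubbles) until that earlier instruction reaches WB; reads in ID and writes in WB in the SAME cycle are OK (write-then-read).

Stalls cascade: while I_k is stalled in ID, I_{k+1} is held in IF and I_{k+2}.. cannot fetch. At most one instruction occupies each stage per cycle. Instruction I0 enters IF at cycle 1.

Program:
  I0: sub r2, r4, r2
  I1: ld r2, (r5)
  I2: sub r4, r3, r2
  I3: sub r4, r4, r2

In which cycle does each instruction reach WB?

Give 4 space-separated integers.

Answer: 5 6 9 12

Derivation:
I0 sub r2 <- r4,r2: IF@1 ID@2 stall=0 (-) EX@3 MEM@4 WB@5
I1 ld r2 <- r5: IF@2 ID@3 stall=0 (-) EX@4 MEM@5 WB@6
I2 sub r4 <- r3,r2: IF@3 ID@4 stall=2 (RAW on I1.r2 (WB@6)) EX@7 MEM@8 WB@9
I3 sub r4 <- r4,r2: IF@4 ID@7 stall=2 (RAW on I2.r4 (WB@9)) EX@10 MEM@11 WB@12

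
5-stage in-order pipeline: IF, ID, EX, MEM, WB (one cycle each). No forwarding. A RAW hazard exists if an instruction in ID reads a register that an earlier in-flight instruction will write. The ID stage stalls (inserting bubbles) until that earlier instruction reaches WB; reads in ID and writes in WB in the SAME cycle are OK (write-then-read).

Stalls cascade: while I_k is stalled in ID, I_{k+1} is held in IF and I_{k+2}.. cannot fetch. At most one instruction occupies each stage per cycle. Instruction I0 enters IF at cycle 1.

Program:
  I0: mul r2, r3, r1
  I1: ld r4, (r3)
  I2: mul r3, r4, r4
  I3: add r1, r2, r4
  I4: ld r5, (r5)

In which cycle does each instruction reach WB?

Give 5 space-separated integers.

I0 mul r2 <- r3,r1: IF@1 ID@2 stall=0 (-) EX@3 MEM@4 WB@5
I1 ld r4 <- r3: IF@2 ID@3 stall=0 (-) EX@4 MEM@5 WB@6
I2 mul r3 <- r4,r4: IF@3 ID@4 stall=2 (RAW on I1.r4 (WB@6)) EX@7 MEM@8 WB@9
I3 add r1 <- r2,r4: IF@4 ID@7 stall=0 (-) EX@8 MEM@9 WB@10
I4 ld r5 <- r5: IF@7 ID@8 stall=0 (-) EX@9 MEM@10 WB@11

Answer: 5 6 9 10 11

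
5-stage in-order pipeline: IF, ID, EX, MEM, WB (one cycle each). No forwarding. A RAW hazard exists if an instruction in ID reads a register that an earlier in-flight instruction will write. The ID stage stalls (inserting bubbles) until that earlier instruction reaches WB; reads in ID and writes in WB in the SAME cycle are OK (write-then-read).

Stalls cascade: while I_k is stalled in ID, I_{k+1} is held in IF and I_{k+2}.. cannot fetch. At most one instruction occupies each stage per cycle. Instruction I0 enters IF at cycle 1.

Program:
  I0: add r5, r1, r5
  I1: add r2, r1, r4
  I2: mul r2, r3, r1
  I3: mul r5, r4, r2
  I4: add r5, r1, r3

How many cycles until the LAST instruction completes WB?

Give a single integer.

I0 add r5 <- r1,r5: IF@1 ID@2 stall=0 (-) EX@3 MEM@4 WB@5
I1 add r2 <- r1,r4: IF@2 ID@3 stall=0 (-) EX@4 MEM@5 WB@6
I2 mul r2 <- r3,r1: IF@3 ID@4 stall=0 (-) EX@5 MEM@6 WB@7
I3 mul r5 <- r4,r2: IF@4 ID@5 stall=2 (RAW on I2.r2 (WB@7)) EX@8 MEM@9 WB@10
I4 add r5 <- r1,r3: IF@5 ID@8 stall=0 (-) EX@9 MEM@10 WB@11

Answer: 11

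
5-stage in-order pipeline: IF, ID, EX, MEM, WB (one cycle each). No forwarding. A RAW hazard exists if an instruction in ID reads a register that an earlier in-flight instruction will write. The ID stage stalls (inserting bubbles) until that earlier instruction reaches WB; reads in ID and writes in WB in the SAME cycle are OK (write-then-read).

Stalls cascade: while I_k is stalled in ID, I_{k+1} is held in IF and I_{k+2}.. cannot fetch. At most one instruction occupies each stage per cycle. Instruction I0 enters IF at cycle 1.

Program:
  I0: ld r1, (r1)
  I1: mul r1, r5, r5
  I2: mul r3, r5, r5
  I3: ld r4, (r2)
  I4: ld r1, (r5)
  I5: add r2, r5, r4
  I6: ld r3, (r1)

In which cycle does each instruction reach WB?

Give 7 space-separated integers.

Answer: 5 6 7 8 9 11 12

Derivation:
I0 ld r1 <- r1: IF@1 ID@2 stall=0 (-) EX@3 MEM@4 WB@5
I1 mul r1 <- r5,r5: IF@2 ID@3 stall=0 (-) EX@4 MEM@5 WB@6
I2 mul r3 <- r5,r5: IF@3 ID@4 stall=0 (-) EX@5 MEM@6 WB@7
I3 ld r4 <- r2: IF@4 ID@5 stall=0 (-) EX@6 MEM@7 WB@8
I4 ld r1 <- r5: IF@5 ID@6 stall=0 (-) EX@7 MEM@8 WB@9
I5 add r2 <- r5,r4: IF@6 ID@7 stall=1 (RAW on I3.r4 (WB@8)) EX@9 MEM@10 WB@11
I6 ld r3 <- r1: IF@7 ID@9 stall=0 (-) EX@10 MEM@11 WB@12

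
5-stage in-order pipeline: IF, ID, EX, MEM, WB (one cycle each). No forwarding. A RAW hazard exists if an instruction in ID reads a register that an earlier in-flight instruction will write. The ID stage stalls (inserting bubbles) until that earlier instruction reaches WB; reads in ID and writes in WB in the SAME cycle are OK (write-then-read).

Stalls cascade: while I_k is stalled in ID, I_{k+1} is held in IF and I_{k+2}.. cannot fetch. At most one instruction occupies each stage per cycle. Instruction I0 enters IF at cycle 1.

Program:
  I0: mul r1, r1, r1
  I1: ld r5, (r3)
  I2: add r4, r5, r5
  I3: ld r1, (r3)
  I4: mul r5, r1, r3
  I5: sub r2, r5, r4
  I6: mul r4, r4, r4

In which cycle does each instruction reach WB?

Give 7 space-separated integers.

I0 mul r1 <- r1,r1: IF@1 ID@2 stall=0 (-) EX@3 MEM@4 WB@5
I1 ld r5 <- r3: IF@2 ID@3 stall=0 (-) EX@4 MEM@5 WB@6
I2 add r4 <- r5,r5: IF@3 ID@4 stall=2 (RAW on I1.r5 (WB@6)) EX@7 MEM@8 WB@9
I3 ld r1 <- r3: IF@4 ID@7 stall=0 (-) EX@8 MEM@9 WB@10
I4 mul r5 <- r1,r3: IF@7 ID@8 stall=2 (RAW on I3.r1 (WB@10)) EX@11 MEM@12 WB@13
I5 sub r2 <- r5,r4: IF@8 ID@11 stall=2 (RAW on I4.r5 (WB@13)) EX@14 MEM@15 WB@16
I6 mul r4 <- r4,r4: IF@11 ID@14 stall=0 (-) EX@15 MEM@16 WB@17

Answer: 5 6 9 10 13 16 17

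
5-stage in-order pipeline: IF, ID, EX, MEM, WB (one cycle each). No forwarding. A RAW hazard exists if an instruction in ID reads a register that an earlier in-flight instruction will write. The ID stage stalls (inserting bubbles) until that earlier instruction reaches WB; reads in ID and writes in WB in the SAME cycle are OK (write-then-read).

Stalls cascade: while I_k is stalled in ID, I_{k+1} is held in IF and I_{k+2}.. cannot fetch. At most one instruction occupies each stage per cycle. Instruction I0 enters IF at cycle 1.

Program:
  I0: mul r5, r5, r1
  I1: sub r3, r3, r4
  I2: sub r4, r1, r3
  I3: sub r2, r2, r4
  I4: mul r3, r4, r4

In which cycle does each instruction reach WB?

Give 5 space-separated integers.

I0 mul r5 <- r5,r1: IF@1 ID@2 stall=0 (-) EX@3 MEM@4 WB@5
I1 sub r3 <- r3,r4: IF@2 ID@3 stall=0 (-) EX@4 MEM@5 WB@6
I2 sub r4 <- r1,r3: IF@3 ID@4 stall=2 (RAW on I1.r3 (WB@6)) EX@7 MEM@8 WB@9
I3 sub r2 <- r2,r4: IF@4 ID@7 stall=2 (RAW on I2.r4 (WB@9)) EX@10 MEM@11 WB@12
I4 mul r3 <- r4,r4: IF@7 ID@10 stall=0 (-) EX@11 MEM@12 WB@13

Answer: 5 6 9 12 13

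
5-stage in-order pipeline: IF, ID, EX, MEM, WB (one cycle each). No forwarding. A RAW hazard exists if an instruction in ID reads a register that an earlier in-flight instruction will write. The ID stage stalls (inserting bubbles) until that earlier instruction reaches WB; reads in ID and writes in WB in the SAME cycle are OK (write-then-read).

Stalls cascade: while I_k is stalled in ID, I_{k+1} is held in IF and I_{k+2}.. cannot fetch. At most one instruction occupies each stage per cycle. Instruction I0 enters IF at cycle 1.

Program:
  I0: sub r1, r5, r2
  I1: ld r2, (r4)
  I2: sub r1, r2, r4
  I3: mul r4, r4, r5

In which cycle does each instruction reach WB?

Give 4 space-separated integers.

Answer: 5 6 9 10

Derivation:
I0 sub r1 <- r5,r2: IF@1 ID@2 stall=0 (-) EX@3 MEM@4 WB@5
I1 ld r2 <- r4: IF@2 ID@3 stall=0 (-) EX@4 MEM@5 WB@6
I2 sub r1 <- r2,r4: IF@3 ID@4 stall=2 (RAW on I1.r2 (WB@6)) EX@7 MEM@8 WB@9
I3 mul r4 <- r4,r5: IF@4 ID@7 stall=0 (-) EX@8 MEM@9 WB@10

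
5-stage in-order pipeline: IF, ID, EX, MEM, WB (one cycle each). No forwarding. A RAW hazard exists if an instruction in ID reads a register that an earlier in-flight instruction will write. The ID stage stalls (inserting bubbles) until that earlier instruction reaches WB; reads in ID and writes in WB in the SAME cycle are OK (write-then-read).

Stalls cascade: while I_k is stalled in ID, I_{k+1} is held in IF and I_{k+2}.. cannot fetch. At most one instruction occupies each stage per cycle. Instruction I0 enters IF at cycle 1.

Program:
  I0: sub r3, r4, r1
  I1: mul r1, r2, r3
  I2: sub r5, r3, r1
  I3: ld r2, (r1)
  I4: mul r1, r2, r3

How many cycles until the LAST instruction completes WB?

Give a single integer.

Answer: 15

Derivation:
I0 sub r3 <- r4,r1: IF@1 ID@2 stall=0 (-) EX@3 MEM@4 WB@5
I1 mul r1 <- r2,r3: IF@2 ID@3 stall=2 (RAW on I0.r3 (WB@5)) EX@6 MEM@7 WB@8
I2 sub r5 <- r3,r1: IF@3 ID@6 stall=2 (RAW on I1.r1 (WB@8)) EX@9 MEM@10 WB@11
I3 ld r2 <- r1: IF@6 ID@9 stall=0 (-) EX@10 MEM@11 WB@12
I4 mul r1 <- r2,r3: IF@9 ID@10 stall=2 (RAW on I3.r2 (WB@12)) EX@13 MEM@14 WB@15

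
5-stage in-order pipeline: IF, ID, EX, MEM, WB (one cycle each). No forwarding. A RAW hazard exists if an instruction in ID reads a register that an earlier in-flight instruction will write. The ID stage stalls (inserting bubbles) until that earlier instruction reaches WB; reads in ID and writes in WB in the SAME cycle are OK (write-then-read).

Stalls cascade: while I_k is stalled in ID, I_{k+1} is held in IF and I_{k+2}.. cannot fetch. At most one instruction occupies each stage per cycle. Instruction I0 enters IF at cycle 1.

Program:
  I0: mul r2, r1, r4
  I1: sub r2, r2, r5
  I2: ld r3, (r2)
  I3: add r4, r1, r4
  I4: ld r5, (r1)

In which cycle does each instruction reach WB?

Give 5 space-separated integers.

I0 mul r2 <- r1,r4: IF@1 ID@2 stall=0 (-) EX@3 MEM@4 WB@5
I1 sub r2 <- r2,r5: IF@2 ID@3 stall=2 (RAW on I0.r2 (WB@5)) EX@6 MEM@7 WB@8
I2 ld r3 <- r2: IF@3 ID@6 stall=2 (RAW on I1.r2 (WB@8)) EX@9 MEM@10 WB@11
I3 add r4 <- r1,r4: IF@6 ID@9 stall=0 (-) EX@10 MEM@11 WB@12
I4 ld r5 <- r1: IF@9 ID@10 stall=0 (-) EX@11 MEM@12 WB@13

Answer: 5 8 11 12 13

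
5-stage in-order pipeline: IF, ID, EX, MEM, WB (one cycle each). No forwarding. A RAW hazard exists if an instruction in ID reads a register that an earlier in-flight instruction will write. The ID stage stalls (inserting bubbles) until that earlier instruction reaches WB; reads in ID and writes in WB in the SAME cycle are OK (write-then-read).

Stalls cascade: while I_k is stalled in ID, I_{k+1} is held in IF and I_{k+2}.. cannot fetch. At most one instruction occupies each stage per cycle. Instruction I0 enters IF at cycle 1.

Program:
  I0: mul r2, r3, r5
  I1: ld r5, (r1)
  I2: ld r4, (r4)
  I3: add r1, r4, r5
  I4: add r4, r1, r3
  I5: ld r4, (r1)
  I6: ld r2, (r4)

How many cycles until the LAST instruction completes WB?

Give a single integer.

Answer: 17

Derivation:
I0 mul r2 <- r3,r5: IF@1 ID@2 stall=0 (-) EX@3 MEM@4 WB@5
I1 ld r5 <- r1: IF@2 ID@3 stall=0 (-) EX@4 MEM@5 WB@6
I2 ld r4 <- r4: IF@3 ID@4 stall=0 (-) EX@5 MEM@6 WB@7
I3 add r1 <- r4,r5: IF@4 ID@5 stall=2 (RAW on I2.r4 (WB@7)) EX@8 MEM@9 WB@10
I4 add r4 <- r1,r3: IF@5 ID@8 stall=2 (RAW on I3.r1 (WB@10)) EX@11 MEM@12 WB@13
I5 ld r4 <- r1: IF@8 ID@11 stall=0 (-) EX@12 MEM@13 WB@14
I6 ld r2 <- r4: IF@11 ID@12 stall=2 (RAW on I5.r4 (WB@14)) EX@15 MEM@16 WB@17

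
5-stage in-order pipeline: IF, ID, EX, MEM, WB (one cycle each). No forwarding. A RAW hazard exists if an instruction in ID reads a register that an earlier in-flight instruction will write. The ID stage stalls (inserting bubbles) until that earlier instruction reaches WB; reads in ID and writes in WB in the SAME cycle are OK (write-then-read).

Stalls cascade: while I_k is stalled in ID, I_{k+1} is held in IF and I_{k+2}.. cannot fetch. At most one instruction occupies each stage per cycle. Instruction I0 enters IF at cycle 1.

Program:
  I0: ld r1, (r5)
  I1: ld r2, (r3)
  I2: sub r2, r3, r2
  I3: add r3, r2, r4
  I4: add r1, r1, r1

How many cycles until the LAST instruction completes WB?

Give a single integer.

I0 ld r1 <- r5: IF@1 ID@2 stall=0 (-) EX@3 MEM@4 WB@5
I1 ld r2 <- r3: IF@2 ID@3 stall=0 (-) EX@4 MEM@5 WB@6
I2 sub r2 <- r3,r2: IF@3 ID@4 stall=2 (RAW on I1.r2 (WB@6)) EX@7 MEM@8 WB@9
I3 add r3 <- r2,r4: IF@4 ID@7 stall=2 (RAW on I2.r2 (WB@9)) EX@10 MEM@11 WB@12
I4 add r1 <- r1,r1: IF@7 ID@10 stall=0 (-) EX@11 MEM@12 WB@13

Answer: 13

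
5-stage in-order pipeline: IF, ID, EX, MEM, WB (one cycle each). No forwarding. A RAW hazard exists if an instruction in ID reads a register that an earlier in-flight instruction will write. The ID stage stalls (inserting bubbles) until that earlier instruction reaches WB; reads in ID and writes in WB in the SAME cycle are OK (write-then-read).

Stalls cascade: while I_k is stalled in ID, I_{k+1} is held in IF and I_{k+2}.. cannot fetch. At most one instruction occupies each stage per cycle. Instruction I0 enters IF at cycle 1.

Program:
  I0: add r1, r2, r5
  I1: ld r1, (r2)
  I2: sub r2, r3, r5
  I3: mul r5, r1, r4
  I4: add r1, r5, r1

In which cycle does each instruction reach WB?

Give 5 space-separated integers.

I0 add r1 <- r2,r5: IF@1 ID@2 stall=0 (-) EX@3 MEM@4 WB@5
I1 ld r1 <- r2: IF@2 ID@3 stall=0 (-) EX@4 MEM@5 WB@6
I2 sub r2 <- r3,r5: IF@3 ID@4 stall=0 (-) EX@5 MEM@6 WB@7
I3 mul r5 <- r1,r4: IF@4 ID@5 stall=1 (RAW on I1.r1 (WB@6)) EX@7 MEM@8 WB@9
I4 add r1 <- r5,r1: IF@5 ID@7 stall=2 (RAW on I3.r5 (WB@9)) EX@10 MEM@11 WB@12

Answer: 5 6 7 9 12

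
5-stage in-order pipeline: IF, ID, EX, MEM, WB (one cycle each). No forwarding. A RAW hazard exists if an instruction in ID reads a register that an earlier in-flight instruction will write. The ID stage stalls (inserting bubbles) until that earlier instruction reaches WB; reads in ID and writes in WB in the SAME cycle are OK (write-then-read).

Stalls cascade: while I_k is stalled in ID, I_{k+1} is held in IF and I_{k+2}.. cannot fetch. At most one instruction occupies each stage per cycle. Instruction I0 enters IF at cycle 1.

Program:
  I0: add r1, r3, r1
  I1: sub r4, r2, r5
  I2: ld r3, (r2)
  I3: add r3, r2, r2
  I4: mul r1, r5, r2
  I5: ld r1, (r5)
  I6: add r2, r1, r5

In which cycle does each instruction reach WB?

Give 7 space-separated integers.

I0 add r1 <- r3,r1: IF@1 ID@2 stall=0 (-) EX@3 MEM@4 WB@5
I1 sub r4 <- r2,r5: IF@2 ID@3 stall=0 (-) EX@4 MEM@5 WB@6
I2 ld r3 <- r2: IF@3 ID@4 stall=0 (-) EX@5 MEM@6 WB@7
I3 add r3 <- r2,r2: IF@4 ID@5 stall=0 (-) EX@6 MEM@7 WB@8
I4 mul r1 <- r5,r2: IF@5 ID@6 stall=0 (-) EX@7 MEM@8 WB@9
I5 ld r1 <- r5: IF@6 ID@7 stall=0 (-) EX@8 MEM@9 WB@10
I6 add r2 <- r1,r5: IF@7 ID@8 stall=2 (RAW on I5.r1 (WB@10)) EX@11 MEM@12 WB@13

Answer: 5 6 7 8 9 10 13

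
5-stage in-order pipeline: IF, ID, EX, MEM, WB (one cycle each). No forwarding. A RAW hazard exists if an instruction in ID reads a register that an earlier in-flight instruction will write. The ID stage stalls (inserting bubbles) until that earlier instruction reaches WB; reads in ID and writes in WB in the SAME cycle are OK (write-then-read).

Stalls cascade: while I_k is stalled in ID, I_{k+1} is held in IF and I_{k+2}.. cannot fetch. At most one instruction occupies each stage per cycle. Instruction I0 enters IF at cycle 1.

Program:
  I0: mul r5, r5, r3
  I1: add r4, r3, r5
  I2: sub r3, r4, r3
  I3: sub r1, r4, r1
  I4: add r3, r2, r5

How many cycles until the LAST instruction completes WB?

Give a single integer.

I0 mul r5 <- r5,r3: IF@1 ID@2 stall=0 (-) EX@3 MEM@4 WB@5
I1 add r4 <- r3,r5: IF@2 ID@3 stall=2 (RAW on I0.r5 (WB@5)) EX@6 MEM@7 WB@8
I2 sub r3 <- r4,r3: IF@3 ID@6 stall=2 (RAW on I1.r4 (WB@8)) EX@9 MEM@10 WB@11
I3 sub r1 <- r4,r1: IF@6 ID@9 stall=0 (-) EX@10 MEM@11 WB@12
I4 add r3 <- r2,r5: IF@9 ID@10 stall=0 (-) EX@11 MEM@12 WB@13

Answer: 13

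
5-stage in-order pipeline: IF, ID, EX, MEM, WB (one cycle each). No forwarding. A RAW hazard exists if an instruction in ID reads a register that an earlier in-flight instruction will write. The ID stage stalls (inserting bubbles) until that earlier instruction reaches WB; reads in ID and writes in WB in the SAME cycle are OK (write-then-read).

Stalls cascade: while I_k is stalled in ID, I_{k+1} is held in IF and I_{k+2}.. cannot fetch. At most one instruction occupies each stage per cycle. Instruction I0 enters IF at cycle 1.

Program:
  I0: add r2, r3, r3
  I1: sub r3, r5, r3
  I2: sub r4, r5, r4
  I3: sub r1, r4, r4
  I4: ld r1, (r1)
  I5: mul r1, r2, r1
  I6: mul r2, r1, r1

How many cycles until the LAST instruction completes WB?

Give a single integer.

Answer: 19

Derivation:
I0 add r2 <- r3,r3: IF@1 ID@2 stall=0 (-) EX@3 MEM@4 WB@5
I1 sub r3 <- r5,r3: IF@2 ID@3 stall=0 (-) EX@4 MEM@5 WB@6
I2 sub r4 <- r5,r4: IF@3 ID@4 stall=0 (-) EX@5 MEM@6 WB@7
I3 sub r1 <- r4,r4: IF@4 ID@5 stall=2 (RAW on I2.r4 (WB@7)) EX@8 MEM@9 WB@10
I4 ld r1 <- r1: IF@5 ID@8 stall=2 (RAW on I3.r1 (WB@10)) EX@11 MEM@12 WB@13
I5 mul r1 <- r2,r1: IF@8 ID@11 stall=2 (RAW on I4.r1 (WB@13)) EX@14 MEM@15 WB@16
I6 mul r2 <- r1,r1: IF@11 ID@14 stall=2 (RAW on I5.r1 (WB@16)) EX@17 MEM@18 WB@19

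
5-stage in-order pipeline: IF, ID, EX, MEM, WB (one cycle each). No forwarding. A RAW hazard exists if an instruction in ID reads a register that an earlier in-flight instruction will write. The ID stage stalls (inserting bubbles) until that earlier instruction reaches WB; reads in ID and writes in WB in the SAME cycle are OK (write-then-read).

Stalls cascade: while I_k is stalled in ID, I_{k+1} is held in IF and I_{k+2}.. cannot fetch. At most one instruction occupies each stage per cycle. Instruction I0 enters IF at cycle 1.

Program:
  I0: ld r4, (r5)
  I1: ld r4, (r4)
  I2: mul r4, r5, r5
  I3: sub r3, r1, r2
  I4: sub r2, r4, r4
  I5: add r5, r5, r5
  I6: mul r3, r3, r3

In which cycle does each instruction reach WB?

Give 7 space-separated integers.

I0 ld r4 <- r5: IF@1 ID@2 stall=0 (-) EX@3 MEM@4 WB@5
I1 ld r4 <- r4: IF@2 ID@3 stall=2 (RAW on I0.r4 (WB@5)) EX@6 MEM@7 WB@8
I2 mul r4 <- r5,r5: IF@3 ID@6 stall=0 (-) EX@7 MEM@8 WB@9
I3 sub r3 <- r1,r2: IF@6 ID@7 stall=0 (-) EX@8 MEM@9 WB@10
I4 sub r2 <- r4,r4: IF@7 ID@8 stall=1 (RAW on I2.r4 (WB@9)) EX@10 MEM@11 WB@12
I5 add r5 <- r5,r5: IF@8 ID@10 stall=0 (-) EX@11 MEM@12 WB@13
I6 mul r3 <- r3,r3: IF@10 ID@11 stall=0 (-) EX@12 MEM@13 WB@14

Answer: 5 8 9 10 12 13 14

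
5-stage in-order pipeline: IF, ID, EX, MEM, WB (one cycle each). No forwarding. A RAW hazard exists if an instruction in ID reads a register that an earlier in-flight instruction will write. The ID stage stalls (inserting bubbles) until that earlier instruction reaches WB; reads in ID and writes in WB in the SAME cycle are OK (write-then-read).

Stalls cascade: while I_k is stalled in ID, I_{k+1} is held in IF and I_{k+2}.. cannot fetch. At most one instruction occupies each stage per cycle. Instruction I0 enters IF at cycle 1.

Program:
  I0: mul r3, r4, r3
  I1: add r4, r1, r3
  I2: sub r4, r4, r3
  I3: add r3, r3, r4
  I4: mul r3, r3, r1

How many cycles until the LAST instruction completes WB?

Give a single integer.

I0 mul r3 <- r4,r3: IF@1 ID@2 stall=0 (-) EX@3 MEM@4 WB@5
I1 add r4 <- r1,r3: IF@2 ID@3 stall=2 (RAW on I0.r3 (WB@5)) EX@6 MEM@7 WB@8
I2 sub r4 <- r4,r3: IF@3 ID@6 stall=2 (RAW on I1.r4 (WB@8)) EX@9 MEM@10 WB@11
I3 add r3 <- r3,r4: IF@6 ID@9 stall=2 (RAW on I2.r4 (WB@11)) EX@12 MEM@13 WB@14
I4 mul r3 <- r3,r1: IF@9 ID@12 stall=2 (RAW on I3.r3 (WB@14)) EX@15 MEM@16 WB@17

Answer: 17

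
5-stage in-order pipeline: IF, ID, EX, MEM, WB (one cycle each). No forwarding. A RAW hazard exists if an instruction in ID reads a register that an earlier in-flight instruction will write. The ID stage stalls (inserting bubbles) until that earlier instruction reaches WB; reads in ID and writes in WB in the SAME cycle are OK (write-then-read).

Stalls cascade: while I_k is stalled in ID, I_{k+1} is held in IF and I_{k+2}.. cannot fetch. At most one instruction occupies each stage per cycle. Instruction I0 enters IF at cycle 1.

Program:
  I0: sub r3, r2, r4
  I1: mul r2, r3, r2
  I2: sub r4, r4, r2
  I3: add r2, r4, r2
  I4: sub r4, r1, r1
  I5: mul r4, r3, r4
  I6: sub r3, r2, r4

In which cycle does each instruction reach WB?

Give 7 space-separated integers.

Answer: 5 8 11 14 15 18 21

Derivation:
I0 sub r3 <- r2,r4: IF@1 ID@2 stall=0 (-) EX@3 MEM@4 WB@5
I1 mul r2 <- r3,r2: IF@2 ID@3 stall=2 (RAW on I0.r3 (WB@5)) EX@6 MEM@7 WB@8
I2 sub r4 <- r4,r2: IF@3 ID@6 stall=2 (RAW on I1.r2 (WB@8)) EX@9 MEM@10 WB@11
I3 add r2 <- r4,r2: IF@6 ID@9 stall=2 (RAW on I2.r4 (WB@11)) EX@12 MEM@13 WB@14
I4 sub r4 <- r1,r1: IF@9 ID@12 stall=0 (-) EX@13 MEM@14 WB@15
I5 mul r4 <- r3,r4: IF@12 ID@13 stall=2 (RAW on I4.r4 (WB@15)) EX@16 MEM@17 WB@18
I6 sub r3 <- r2,r4: IF@13 ID@16 stall=2 (RAW on I5.r4 (WB@18)) EX@19 MEM@20 WB@21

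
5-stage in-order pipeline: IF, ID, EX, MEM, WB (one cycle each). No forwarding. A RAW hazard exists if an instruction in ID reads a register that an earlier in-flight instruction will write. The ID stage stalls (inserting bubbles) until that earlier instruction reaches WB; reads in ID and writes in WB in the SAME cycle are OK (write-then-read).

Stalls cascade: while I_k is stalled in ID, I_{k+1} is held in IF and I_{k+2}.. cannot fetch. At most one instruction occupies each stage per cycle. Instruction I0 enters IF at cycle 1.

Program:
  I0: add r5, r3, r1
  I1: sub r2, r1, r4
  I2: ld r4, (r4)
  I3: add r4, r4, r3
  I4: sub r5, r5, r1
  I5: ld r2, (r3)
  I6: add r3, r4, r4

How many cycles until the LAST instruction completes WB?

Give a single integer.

I0 add r5 <- r3,r1: IF@1 ID@2 stall=0 (-) EX@3 MEM@4 WB@5
I1 sub r2 <- r1,r4: IF@2 ID@3 stall=0 (-) EX@4 MEM@5 WB@6
I2 ld r4 <- r4: IF@3 ID@4 stall=0 (-) EX@5 MEM@6 WB@7
I3 add r4 <- r4,r3: IF@4 ID@5 stall=2 (RAW on I2.r4 (WB@7)) EX@8 MEM@9 WB@10
I4 sub r5 <- r5,r1: IF@5 ID@8 stall=0 (-) EX@9 MEM@10 WB@11
I5 ld r2 <- r3: IF@8 ID@9 stall=0 (-) EX@10 MEM@11 WB@12
I6 add r3 <- r4,r4: IF@9 ID@10 stall=0 (-) EX@11 MEM@12 WB@13

Answer: 13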